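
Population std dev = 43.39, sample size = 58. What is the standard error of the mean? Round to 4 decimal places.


SE = sigma / sqrt(n)
sqrt(58) ≈ 7.615773
SE = 43.39 / 7.615773 ≈ 5.697386

5.6974


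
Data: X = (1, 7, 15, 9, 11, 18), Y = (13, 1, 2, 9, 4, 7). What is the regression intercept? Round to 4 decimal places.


a = ybar - b*xbar, where b = sum((xi-xbar)(yi-ybar)) / sum((xi-xbar)^2)
n = 6, xbar = 61/6 ≈ 10.166667, ybar = 36/6 = 6
Sxy = sum((xi-xbar)(yi-ybar)) = -65
Sxx = sum((xi-xbar)^2) = 1085/6 ≈ 180.833333
b = Sxy / Sxx = -78/217 ≈ -0.359447
a = 6 - (-0.359447) * 10.166667 = 2095/217 ≈ 9.654378

9.6544


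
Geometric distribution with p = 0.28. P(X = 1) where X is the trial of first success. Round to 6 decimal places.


P = (1-p)^(k-1) * p
(1-p)^(k-1) = 0.72^0 = 1
P = 1 * 0.28 = 0.28

0.280000


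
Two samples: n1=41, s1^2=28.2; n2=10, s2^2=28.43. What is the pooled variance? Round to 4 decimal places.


sp^2 = ((n1-1)*s1^2 + (n2-1)*s2^2)/(n1+n2-2)
(n1-1)*s1^2 = 40 * 28.2 = 1128
(n2-1)*s2^2 = 9 * 28.43 = 255.87
numerator = 1128 + 255.87 = 1383.87
n1+n2-2 = 49
sp^2 = 1383.87 / 49 = 138387/4900 ≈ 28.242245

28.2422


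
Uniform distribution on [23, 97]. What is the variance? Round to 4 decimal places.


Var = (b-a)^2 / 12
(b-a)^2 = (97 - 23)^2 = 5476
Var = 5476/12 ≈ 456.333333

456.3333


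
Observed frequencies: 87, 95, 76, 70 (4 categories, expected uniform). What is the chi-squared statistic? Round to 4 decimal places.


chi2 = sum((O-E)^2/E), E = total/4
total = 328, E = 328/4 = 82
(87 - 82)^2 / 82 = 25 / 82 = 25/82 ≈ 0.304878
(95 - 82)^2 / 82 = 169 / 82 = 169/82 ≈ 2.060976
(76 - 82)^2 / 82 = 36 / 82 = 18/41 ≈ 0.439024
(70 - 82)^2 / 82 = 144 / 82 = 72/41 ≈ 1.756098
chi2 = 187/41 ≈ 4.560976

4.5610


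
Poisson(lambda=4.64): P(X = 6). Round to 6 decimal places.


P = e^(-lam) * lam^k / k!
e^(-4.64) ≈ 0.009657698
lam^k = 4.64^6 ≈ 9979.479338
k! = 6! = 720
P = 0.009657698 * 9979.479338 / 720 ≈ 0.133859

0.133859


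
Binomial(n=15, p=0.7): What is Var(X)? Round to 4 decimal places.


Var = n*p*(1-p) = 15 * 0.7 * 0.3 = 3.15

3.1500


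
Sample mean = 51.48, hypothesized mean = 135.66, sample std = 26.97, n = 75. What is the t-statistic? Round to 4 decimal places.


t = (xbar - mu0) / (s/sqrt(n))
xbar - mu0 = 51.48 - 135.66 = -84.18
sqrt(75) ≈ 8.66025404
s/sqrt(n) = 26.97 / 8.66025404 ≈ 3.11422735
t = -84.18 / 3.11422735 ≈ -27.030782

-27.0308


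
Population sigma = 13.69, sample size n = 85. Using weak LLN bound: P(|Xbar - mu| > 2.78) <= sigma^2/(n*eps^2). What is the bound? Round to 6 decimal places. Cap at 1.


bound = min(1, sigma^2/(n*eps^2))
sigma^2 = 13.69^2 = 187.4161
n*eps^2 = 85 * 2.78^2 = 85 * 7.7284 = 656.914
sigma^2/(n*eps^2) = 187.4161 / 656.914 ≈ 0.28529777

0.285298


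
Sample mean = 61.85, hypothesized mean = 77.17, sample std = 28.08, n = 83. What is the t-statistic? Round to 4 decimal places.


t = (xbar - mu0) / (s/sqrt(n))
xbar - mu0 = 61.85 - 77.17 = -15.32
sqrt(83) ≈ 9.11043358
s/sqrt(n) = 28.08 / 9.11043358 ≈ 3.08218042
t = -15.32 / 3.08218042 ≈ -4.970507

-4.9705


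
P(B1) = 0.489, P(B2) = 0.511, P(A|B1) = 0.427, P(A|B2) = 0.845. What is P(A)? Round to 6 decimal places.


P(A) = P(A|B1)*P(B1) + P(A|B2)*P(B2)
P(A|B1)*P(B1) = 0.427 * 0.489 = 0.208803
P(A|B2)*P(B2) = 0.845 * 0.511 = 0.431795
P(A) = 0.208803 + 0.431795 = 0.640598

0.640598


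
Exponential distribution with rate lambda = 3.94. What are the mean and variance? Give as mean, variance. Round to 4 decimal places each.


mean = 1/lam, var = 1/lam^2
mean = 1 / 3.94 = 50/197 ≈ 0.253807
lam^2 = 3.94^2 = 15.5236
var = 1 / 15.5236 ≈ 0.064418

0.2538, 0.0644


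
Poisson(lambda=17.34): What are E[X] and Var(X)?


E[X] = Var(X) = lambda = 17.34

17.34, 17.34


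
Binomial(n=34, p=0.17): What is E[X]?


E[X] = n*p = 34 * 0.17 = 5.78

5.78


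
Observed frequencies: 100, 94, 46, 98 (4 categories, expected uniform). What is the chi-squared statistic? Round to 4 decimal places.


chi2 = sum((O-E)^2/E), E = total/4
total = 338, E = 338/4 = 84.5
(100 - 84.5)^2 / 84.5 = 240.25 / 84.5 = 961/338 ≈ 2.843195
(94 - 84.5)^2 / 84.5 = 90.25 / 84.5 = 361/338 ≈ 1.068047
(46 - 84.5)^2 / 84.5 = 1482.25 / 84.5 = 5929/338 ≈ 17.541420
(98 - 84.5)^2 / 84.5 = 182.25 / 84.5 = 729/338 ≈ 2.156805
chi2 = 3990/169 ≈ 23.609467

23.6095


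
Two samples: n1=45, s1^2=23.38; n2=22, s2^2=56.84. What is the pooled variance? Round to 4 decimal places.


sp^2 = ((n1-1)*s1^2 + (n2-1)*s2^2)/(n1+n2-2)
(n1-1)*s1^2 = 44 * 23.38 = 1028.72
(n2-1)*s2^2 = 21 * 56.84 = 1193.64
numerator = 1028.72 + 1193.64 = 2222.36
n1+n2-2 = 65
sp^2 = 2222.36 / 65 = 55559/1625 ≈ 34.190154

34.1902


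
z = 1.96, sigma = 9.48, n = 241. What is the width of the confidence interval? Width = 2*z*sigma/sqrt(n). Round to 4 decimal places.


width = 2*z*sigma/sqrt(n)
2*z*sigma = 2 * 1.96 * 9.48 = 37.1616
sqrt(241) ≈ 15.524175
width = 37.1616 / 15.524175 ≈ 2.393789

2.3938


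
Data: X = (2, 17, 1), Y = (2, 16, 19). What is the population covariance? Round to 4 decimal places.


Cov = (1/n)*sum((xi-xbar)(yi-ybar))
n = 3, xbar = 20/3 ≈ 6.666667, ybar = 37/3 ≈ 12.333333
sum((xi-xbar)(yi-ybar)) = 145/3 ≈ 48.333333
Cov = 48.333333 / 3 = 145/9 ≈ 16.111111

16.1111


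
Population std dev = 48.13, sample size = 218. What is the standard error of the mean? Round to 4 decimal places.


SE = sigma / sqrt(n)
sqrt(218) ≈ 14.764823
SE = 48.13 / 14.764823 ≈ 3.259775

3.2598


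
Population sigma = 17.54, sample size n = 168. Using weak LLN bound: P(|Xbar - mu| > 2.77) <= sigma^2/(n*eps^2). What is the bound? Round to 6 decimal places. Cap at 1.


bound = min(1, sigma^2/(n*eps^2))
sigma^2 = 17.54^2 = 307.6516
n*eps^2 = 168 * 2.77^2 = 168 * 7.6729 = 1289.0472
sigma^2/(n*eps^2) = 307.6516 / 1289.0472 ≈ 0.23866589

0.238666


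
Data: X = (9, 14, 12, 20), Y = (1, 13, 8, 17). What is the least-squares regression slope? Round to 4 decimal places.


b = sum((xi-xbar)(yi-ybar)) / sum((xi-xbar)^2)
n = 4, xbar = 55/4 = 13.75, ybar = 39/4 = 9.75
Sxy = sum((xi-xbar)(yi-ybar)) = 90.75
Sxx = sum((xi-xbar)^2) = 64.75
b = Sxy / Sxx = 363/259 ≈ 1.401544

1.4015


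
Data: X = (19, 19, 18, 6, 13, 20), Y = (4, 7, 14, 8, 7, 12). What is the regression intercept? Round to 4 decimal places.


a = ybar - b*xbar, where b = sum((xi-xbar)(yi-ybar)) / sum((xi-xbar)^2)
n = 6, xbar = 95/6 ≈ 15.833333, ybar = 52/6 = 26/3 ≈ 8.666667
Sxy = sum((xi-xbar)(yi-ybar)) = 50/3 ≈ 16.666667
Sxx = sum((xi-xbar)^2) = 881/6 ≈ 146.833333
b = Sxy / Sxx = 100/881 ≈ 0.113507
a = 8.666667 - 0.113507 * 15.833333 = 6052/881 ≈ 6.869467

6.8695


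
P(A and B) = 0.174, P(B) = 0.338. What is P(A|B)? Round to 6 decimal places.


P(A|B) = P(A and B) / P(B) = 0.174 / 0.338 = 87/169 ≈ 0.51479290

0.514793


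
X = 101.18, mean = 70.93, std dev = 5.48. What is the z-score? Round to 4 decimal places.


z = (X - mu) / sigma
X - mu = 101.18 - 70.93 = 30.25
z = 30.25 / 5.48 = 3025/548 ≈ 5.520073

5.5201


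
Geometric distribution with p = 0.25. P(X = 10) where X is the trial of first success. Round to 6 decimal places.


P = (1-p)^(k-1) * p
(1-p)^(k-1) = 0.75^9 ≈ 0.07508469
P = 0.07508469 * 0.25 ≈ 0.01877117

0.018771


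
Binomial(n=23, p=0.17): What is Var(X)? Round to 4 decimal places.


Var = n*p*(1-p) = 23 * 0.17 * 0.83 = 3.2453

3.2453


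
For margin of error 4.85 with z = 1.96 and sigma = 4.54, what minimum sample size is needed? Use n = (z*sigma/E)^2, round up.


z*sigma/E = 1.96 * 4.54 / 4.85 ≈ 1.834722
(z*sigma/E)^2 ≈ 3.366204
round up: n = 4

4


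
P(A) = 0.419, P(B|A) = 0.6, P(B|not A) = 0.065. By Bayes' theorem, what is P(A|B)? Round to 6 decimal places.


P(A|B) = P(B|A)*P(A) / P(B), P(B) = P(B|A)*P(A) + P(B|not A)*P(not A)
P(B|A)*P(A) = 0.6 * 0.419 = 0.2514
P(B|not A)*P(not A) = 0.065 * 0.581 = 0.037765
P(B) = 0.2514 + 0.037765 = 0.289165
P(A|B) = 0.2514 / 0.289165 ≈ 0.86939982

0.869400


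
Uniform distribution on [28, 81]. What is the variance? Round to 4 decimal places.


Var = (b-a)^2 / 12
(b-a)^2 = (81 - 28)^2 = 2809
Var = 2809/12 ≈ 234.083333

234.0833


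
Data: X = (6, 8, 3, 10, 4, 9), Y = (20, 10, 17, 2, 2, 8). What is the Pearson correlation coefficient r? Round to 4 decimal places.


r = sum((xi-xbar)(yi-ybar)) / sqrt(sum((xi-xbar)^2) * sum((yi-ybar)^2))
n = 6, xbar = 40/6 = 20/3 ≈ 6.666667, ybar = 59/6 ≈ 9.833333
Sxy = sum((xi-xbar)(yi-ybar)) = -127/3 ≈ -42.333333
Sxx = sum((xi-xbar)^2) = 118/3 ≈ 39.333333
Syy = sum((yi-ybar)^2) = 1685/6 ≈ 280.833333
sqrt(Sxx*Syy) ≈ 105.100481
r = Sxy / sqrt(Sxx*Syy) = -42.333333 / 105.100481 ≈ -0.402789

-0.4028


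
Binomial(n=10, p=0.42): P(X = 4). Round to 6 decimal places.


P = C(n,k) * p^k * (1-p)^(n-k)
C(10,4) = 210
p^k = 0.42^4 = 0.03111696
(1-p)^(n-k) = 0.58^6 ≈ 0.03806869
P = 210 * 0.03111696 * 0.03806869 ≈ 0.248762

0.248762


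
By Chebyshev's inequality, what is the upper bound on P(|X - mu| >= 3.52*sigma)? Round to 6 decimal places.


P <= 1/k^2
k^2 = 3.52^2 = 12.3904
1/k^2 = 1 / 12.3904 = 625/7744 ≈ 0.08070764

0.080708


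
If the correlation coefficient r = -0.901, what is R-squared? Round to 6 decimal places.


R^2 = r^2 = (-0.901)^2 = 0.811801

0.811801


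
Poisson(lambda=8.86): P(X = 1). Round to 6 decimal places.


P = e^(-lam) * lam^k / k!
e^(-8.86) ≈ 0.0001419551
lam^k = 8.86^1 = 8.86
k! = 1! = 1
P = 0.0001419551 * 8.86 / 1 ≈ 0.001258

0.001258


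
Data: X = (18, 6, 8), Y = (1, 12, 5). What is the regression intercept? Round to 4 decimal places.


a = ybar - b*xbar, where b = sum((xi-xbar)(yi-ybar)) / sum((xi-xbar)^2)
n = 3, xbar = 32/3 ≈ 10.666667, ybar = 18/3 = 6
Sxy = sum((xi-xbar)(yi-ybar)) = -62
Sxx = sum((xi-xbar)^2) = 248/3 ≈ 82.666667
b = Sxy / Sxx = -0.75
a = 6 - (-0.75) * 10.666667 = 14

14.0000


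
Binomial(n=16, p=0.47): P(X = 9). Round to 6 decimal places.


P = C(n,k) * p^k * (1-p)^(n-k)
C(16,9) = 11440
p^k = 0.47^9 ≈ 0.001119130
(1-p)^(n-k) = 0.53^7 ≈ 0.01174711
P = 11440 * 0.001119130 * 0.01174711 ≈ 0.150397

0.150397


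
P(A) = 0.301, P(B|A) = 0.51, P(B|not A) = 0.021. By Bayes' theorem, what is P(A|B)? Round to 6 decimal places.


P(A|B) = P(B|A)*P(A) / P(B), P(B) = P(B|A)*P(A) + P(B|not A)*P(not A)
P(B|A)*P(A) = 0.51 * 0.301 = 0.15351
P(B|not A)*P(not A) = 0.021 * 0.699 = 0.014679
P(B) = 0.15351 + 0.014679 = 0.168189
P(A|B) = 0.15351 / 0.168189 = 7310/8009 ≈ 0.91272319

0.912723


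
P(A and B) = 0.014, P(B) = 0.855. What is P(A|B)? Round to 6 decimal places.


P(A|B) = P(A and B) / P(B) = 0.014 / 0.855 = 14/855 ≈ 0.01637427

0.016374


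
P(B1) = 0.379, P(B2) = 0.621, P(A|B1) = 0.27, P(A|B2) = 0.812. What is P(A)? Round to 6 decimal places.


P(A) = P(A|B1)*P(B1) + P(A|B2)*P(B2)
P(A|B1)*P(B1) = 0.27 * 0.379 = 0.10233
P(A|B2)*P(B2) = 0.812 * 0.621 = 0.504252
P(A) = 0.10233 + 0.504252 = 0.606582

0.606582


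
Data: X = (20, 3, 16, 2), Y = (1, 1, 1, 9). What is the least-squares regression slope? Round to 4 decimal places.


b = sum((xi-xbar)(yi-ybar)) / sum((xi-xbar)^2)
n = 4, xbar = 41/4 = 10.25, ybar = 12/4 = 3
Sxy = sum((xi-xbar)(yi-ybar)) = -66
Sxx = sum((xi-xbar)^2) = 248.75
b = Sxy / Sxx = -264/995 ≈ -0.265327

-0.2653


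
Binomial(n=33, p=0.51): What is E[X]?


E[X] = n*p = 33 * 0.51 = 16.83

16.83


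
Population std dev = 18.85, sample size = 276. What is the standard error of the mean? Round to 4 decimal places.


SE = sigma / sqrt(n)
sqrt(276) ≈ 16.613248
SE = 18.85 / 16.613248 ≈ 1.134637

1.1346


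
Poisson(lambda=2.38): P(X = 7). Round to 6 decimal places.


P = e^(-lam) * lam^k / k!
e^(-2.38) ≈ 0.09255058
lam^k = 2.38^7 ≈ 432.552373
k! = 7! = 5040
P = 0.09255058 * 432.552373 / 5040 ≈ 0.007943

0.007943


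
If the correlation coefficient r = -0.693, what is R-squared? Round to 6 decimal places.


R^2 = r^2 = (-0.693)^2 = 0.480249

0.480249


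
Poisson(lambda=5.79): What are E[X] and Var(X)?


E[X] = Var(X) = lambda = 5.79

5.79, 5.79


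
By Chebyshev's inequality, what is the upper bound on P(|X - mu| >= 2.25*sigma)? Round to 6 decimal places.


P <= 1/k^2
k^2 = 2.25^2 = 5.0625
1/k^2 = 1 / 5.0625 = 16/81 ≈ 0.19753086

0.197531


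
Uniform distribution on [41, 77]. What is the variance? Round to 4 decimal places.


Var = (b-a)^2 / 12
(b-a)^2 = (77 - 41)^2 = 1296
Var = 1296/12 = 108

108.0000


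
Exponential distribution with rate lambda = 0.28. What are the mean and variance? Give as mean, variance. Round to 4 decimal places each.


mean = 1/lam, var = 1/lam^2
mean = 1 / 0.28 = 25/7 ≈ 3.571429
lam^2 = 0.28^2 = 0.0784
var = 1 / 0.0784 = 625/49 ≈ 12.755102

3.5714, 12.7551


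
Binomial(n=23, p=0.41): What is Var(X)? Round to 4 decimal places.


Var = n*p*(1-p) = 23 * 0.41 * 0.59 = 5.5637

5.5637


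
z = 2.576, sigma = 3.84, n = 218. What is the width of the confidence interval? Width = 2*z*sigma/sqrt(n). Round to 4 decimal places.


width = 2*z*sigma/sqrt(n)
2*z*sigma = 2 * 2.576 * 3.84 = 19.78368
sqrt(218) ≈ 14.764823
width = 19.78368 / 14.764823 ≈ 1.339920

1.3399


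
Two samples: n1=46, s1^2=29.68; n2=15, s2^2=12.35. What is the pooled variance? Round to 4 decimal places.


sp^2 = ((n1-1)*s1^2 + (n2-1)*s2^2)/(n1+n2-2)
(n1-1)*s1^2 = 45 * 29.68 = 1335.6
(n2-1)*s2^2 = 14 * 12.35 = 172.9
numerator = 1335.6 + 172.9 = 1508.5
n1+n2-2 = 59
sp^2 = 1508.5 / 59 = 3017/118 ≈ 25.567797

25.5678


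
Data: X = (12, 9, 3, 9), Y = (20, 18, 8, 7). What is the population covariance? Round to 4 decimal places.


Cov = (1/n)*sum((xi-xbar)(yi-ybar))
n = 4, xbar = 33/4 = 8.25, ybar = 53/4 = 13.25
sum((xi-xbar)(yi-ybar)) = 51.75
Cov = 51.75 / 4 = 12.9375

12.9375


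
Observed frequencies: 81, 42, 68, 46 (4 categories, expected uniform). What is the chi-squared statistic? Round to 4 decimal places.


chi2 = sum((O-E)^2/E), E = total/4
total = 237, E = 237/4 = 59.25
(81 - 59.25)^2 / 59.25 = 473.0625 / 59.25 = 2523/316 ≈ 7.984177
(42 - 59.25)^2 / 59.25 = 297.5625 / 59.25 = 1587/316 ≈ 5.022152
(68 - 59.25)^2 / 59.25 = 76.5625 / 59.25 = 1225/948 ≈ 1.292194
(46 - 59.25)^2 / 59.25 = 175.5625 / 59.25 = 2809/948 ≈ 2.963080
chi2 = 4091/237 ≈ 17.261603

17.2616


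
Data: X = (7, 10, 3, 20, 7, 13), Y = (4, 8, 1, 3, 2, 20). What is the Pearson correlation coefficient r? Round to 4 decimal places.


r = sum((xi-xbar)(yi-ybar)) / sqrt(sum((xi-xbar)^2) * sum((yi-ybar)^2))
n = 6, xbar = 60/6 = 10, ybar = 38/6 = 19/3 ≈ 6.333333
Sxy = sum((xi-xbar)(yi-ybar)) = 65
Sxx = sum((xi-xbar)^2) = 176
Syy = sum((yi-ybar)^2) = 760/3 ≈ 253.333333
sqrt(Sxx*Syy) ≈ 211.155551
r = Sxy / sqrt(Sxx*Syy) = 65 / 211.155551 ≈ 0.307830

0.3078


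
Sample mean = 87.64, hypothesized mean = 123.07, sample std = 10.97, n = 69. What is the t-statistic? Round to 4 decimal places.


t = (xbar - mu0) / (s/sqrt(n))
xbar - mu0 = 87.64 - 123.07 = -35.43
sqrt(69) ≈ 8.30662386
s/sqrt(n) = 10.97 / 8.30662386 ≈ 1.32063281
t = -35.43 / 1.32063281 ≈ -26.828048

-26.8280


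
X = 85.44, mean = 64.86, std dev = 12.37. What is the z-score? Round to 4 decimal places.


z = (X - mu) / sigma
X - mu = 85.44 - 64.86 = 20.58
z = 20.58 / 12.37 = 2058/1237 ≈ 1.663703

1.6637


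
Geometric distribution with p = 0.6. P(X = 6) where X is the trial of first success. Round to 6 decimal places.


P = (1-p)^(k-1) * p
(1-p)^(k-1) = 0.4^5 = 0.01024
P = 0.01024 * 0.6 = 0.006144

0.006144


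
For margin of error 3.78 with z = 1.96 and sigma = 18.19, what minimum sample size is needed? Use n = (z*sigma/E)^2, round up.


z*sigma/E = 1.96 * 18.19 / 3.78 = 12733/1350 ≈ 9.431852
(z*sigma/E)^2 ≈ 88.959829
round up: n = 89

89


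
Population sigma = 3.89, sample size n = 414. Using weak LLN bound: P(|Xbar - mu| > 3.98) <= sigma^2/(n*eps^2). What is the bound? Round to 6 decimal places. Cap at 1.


bound = min(1, sigma^2/(n*eps^2))
sigma^2 = 3.89^2 = 15.1321
n*eps^2 = 414 * 3.98^2 = 414 * 15.8404 = 6557.9256
sigma^2/(n*eps^2) = 15.1321 / 6557.9256 ≈ 0.00230745

0.002307


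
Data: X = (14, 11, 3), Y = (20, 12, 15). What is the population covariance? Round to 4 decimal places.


Cov = (1/n)*sum((xi-xbar)(yi-ybar))
n = 3, xbar = 28/3 ≈ 9.333333, ybar = 47/3 ≈ 15.666667
sum((xi-xbar)(yi-ybar)) = 55/3 ≈ 18.333333
Cov = 18.333333 / 3 = 55/9 ≈ 6.111111

6.1111


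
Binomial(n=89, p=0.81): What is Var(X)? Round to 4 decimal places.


Var = n*p*(1-p) = 89 * 0.81 * 0.19 = 13.6971

13.6971


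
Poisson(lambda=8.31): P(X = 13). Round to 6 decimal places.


P = e^(-lam) * lam^k / k!
e^(-8.31) ≈ 0.0002460440
lam^k = 8.31^13 ≈ 901183661185.863391
k! = 13! = 6227020800
P = 0.0002460440 * 901183661185.863391 / 6227020800 ≈ 0.035608

0.035608


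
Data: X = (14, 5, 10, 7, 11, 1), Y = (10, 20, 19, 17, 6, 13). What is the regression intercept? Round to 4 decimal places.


a = ybar - b*xbar, where b = sum((xi-xbar)(yi-ybar)) / sum((xi-xbar)^2)
n = 6, xbar = 48/6 = 8, ybar = 85/6 ≈ 14.166667
Sxy = sum((xi-xbar)(yi-ybar)) = -52
Sxx = sum((xi-xbar)^2) = 108
b = Sxy / Sxx = -13/27 ≈ -0.481481
a = 14.166667 - (-0.481481) * 8 = 973/54 ≈ 18.018519

18.0185


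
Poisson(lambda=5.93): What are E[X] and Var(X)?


E[X] = Var(X) = lambda = 5.93

5.93, 5.93


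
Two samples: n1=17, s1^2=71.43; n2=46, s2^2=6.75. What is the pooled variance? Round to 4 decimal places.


sp^2 = ((n1-1)*s1^2 + (n2-1)*s2^2)/(n1+n2-2)
(n1-1)*s1^2 = 16 * 71.43 = 1142.88
(n2-1)*s2^2 = 45 * 6.75 = 303.75
numerator = 1142.88 + 303.75 = 1446.63
n1+n2-2 = 61
sp^2 = 1446.63 / 61 = 144663/6100 ≈ 23.715246

23.7152


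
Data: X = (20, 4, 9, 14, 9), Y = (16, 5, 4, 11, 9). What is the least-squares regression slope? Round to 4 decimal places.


b = sum((xi-xbar)(yi-ybar)) / sum((xi-xbar)^2)
n = 5, xbar = 56/5 = 11.2, ybar = 45/5 = 9
Sxy = sum((xi-xbar)(yi-ybar)) = 107
Sxx = sum((xi-xbar)^2) = 146.8
b = Sxy / Sxx = 535/734 ≈ 0.728883

0.7289


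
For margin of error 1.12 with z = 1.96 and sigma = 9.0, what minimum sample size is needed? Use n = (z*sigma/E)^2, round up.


z*sigma/E = 1.96 * 9.0 / 1.12 = 15.75
(z*sigma/E)^2 = 248.0625
round up: n = 249

249


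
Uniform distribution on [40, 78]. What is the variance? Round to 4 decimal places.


Var = (b-a)^2 / 12
(b-a)^2 = (78 - 40)^2 = 1444
Var = 1444/12 ≈ 120.333333

120.3333


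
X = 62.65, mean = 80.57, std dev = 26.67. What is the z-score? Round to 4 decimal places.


z = (X - mu) / sigma
X - mu = 62.65 - 80.57 = -17.92
z = -17.92 / 26.67 = -256/381 ≈ -0.671916

-0.6719


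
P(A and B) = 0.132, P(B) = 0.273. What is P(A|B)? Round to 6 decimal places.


P(A|B) = P(A and B) / P(B) = 0.132 / 0.273 = 44/91 ≈ 0.48351648

0.483516


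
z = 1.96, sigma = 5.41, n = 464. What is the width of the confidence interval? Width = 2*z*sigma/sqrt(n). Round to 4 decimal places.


width = 2*z*sigma/sqrt(n)
2*z*sigma = 2 * 1.96 * 5.41 = 21.2072
sqrt(464) ≈ 21.540659
width = 21.2072 / 21.540659 ≈ 0.984520

0.9845


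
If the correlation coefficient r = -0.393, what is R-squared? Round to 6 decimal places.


R^2 = r^2 = (-0.393)^2 = 0.154449

0.154449


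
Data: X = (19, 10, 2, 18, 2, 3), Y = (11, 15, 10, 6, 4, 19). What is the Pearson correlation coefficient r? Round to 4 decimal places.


r = sum((xi-xbar)(yi-ybar)) / sqrt(sum((xi-xbar)^2) * sum((yi-ybar)^2))
n = 6, xbar = 54/6 = 9, ybar = 65/6 ≈ 10.833333
Sxy = sum((xi-xbar)(yi-ybar)) = -33
Sxx = sum((xi-xbar)^2) = 316
Syy = sum((yi-ybar)^2) = 929/6 ≈ 154.833333
sqrt(Sxx*Syy) ≈ 221.195238
r = Sxy / sqrt(Sxx*Syy) = -33 / 221.195238 ≈ -0.149189

-0.1492


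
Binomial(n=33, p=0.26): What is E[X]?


E[X] = n*p = 33 * 0.26 = 8.58

8.58


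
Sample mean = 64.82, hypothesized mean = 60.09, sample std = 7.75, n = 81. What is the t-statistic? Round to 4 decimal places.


t = (xbar - mu0) / (s/sqrt(n))
xbar - mu0 = 64.82 - 60.09 = 4.73
sqrt(81) = 9
s/sqrt(n) = 7.75 / 9 = 31/36 ≈ 0.86111111
t = 4.73 / 0.86111111 = 4257/775 ≈ 5.492903

5.4929


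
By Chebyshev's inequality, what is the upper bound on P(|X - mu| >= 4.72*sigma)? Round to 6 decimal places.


P <= 1/k^2
k^2 = 4.72^2 = 22.2784
1/k^2 = 1 / 22.2784 ≈ 0.04488653

0.044887


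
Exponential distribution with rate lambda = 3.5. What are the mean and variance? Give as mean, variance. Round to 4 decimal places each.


mean = 1/lam, var = 1/lam^2
mean = 1 / 3.5 = 2/7 ≈ 0.285714
lam^2 = 3.5^2 = 12.25
var = 1 / 12.25 = 4/49 ≈ 0.081633

0.2857, 0.0816


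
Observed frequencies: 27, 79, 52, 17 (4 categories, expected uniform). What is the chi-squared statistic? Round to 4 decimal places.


chi2 = sum((O-E)^2/E), E = total/4
total = 175, E = 175/4 = 43.75
(27 - 43.75)^2 / 43.75 = 280.5625 / 43.75 = 4489/700 ≈ 6.412857
(79 - 43.75)^2 / 43.75 = 1242.5625 / 43.75 = 19881/700 ≈ 28.401429
(52 - 43.75)^2 / 43.75 = 68.0625 / 43.75 = 1089/700 ≈ 1.555714
(17 - 43.75)^2 / 43.75 = 715.5625 / 43.75 = 11449/700 ≈ 16.355714
chi2 = 9227/175 ≈ 52.725714

52.7257


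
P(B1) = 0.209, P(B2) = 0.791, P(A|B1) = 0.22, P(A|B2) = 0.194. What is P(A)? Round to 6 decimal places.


P(A) = P(A|B1)*P(B1) + P(A|B2)*P(B2)
P(A|B1)*P(B1) = 0.22 * 0.209 = 0.04598
P(A|B2)*P(B2) = 0.194 * 0.791 = 0.153454
P(A) = 0.04598 + 0.153454 = 0.199434

0.199434


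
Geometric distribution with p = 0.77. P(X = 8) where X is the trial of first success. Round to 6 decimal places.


P = (1-p)^(k-1) * p
(1-p)^(k-1) = 0.23^7 ≈ 0.00003404825
P = 0.00003404825 * 0.77 ≈ 0.00002621716

0.000026


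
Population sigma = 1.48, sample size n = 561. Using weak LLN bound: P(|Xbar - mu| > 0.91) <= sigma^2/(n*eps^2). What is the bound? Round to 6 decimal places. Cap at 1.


bound = min(1, sigma^2/(n*eps^2))
sigma^2 = 1.48^2 = 2.1904
n*eps^2 = 561 * 0.91^2 = 561 * 0.8281 = 464.5641
sigma^2/(n*eps^2) = 2.1904 / 464.5641 ≈ 0.00471496

0.004715


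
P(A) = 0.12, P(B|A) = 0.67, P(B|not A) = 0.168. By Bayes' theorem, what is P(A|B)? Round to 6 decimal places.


P(A|B) = P(B|A)*P(A) / P(B), P(B) = P(B|A)*P(A) + P(B|not A)*P(not A)
P(B|A)*P(A) = 0.67 * 0.12 = 0.0804
P(B|not A)*P(not A) = 0.168 * 0.88 = 0.14784
P(B) = 0.0804 + 0.14784 = 0.22824
P(A|B) = 0.0804 / 0.22824 = 335/951 ≈ 0.35226078

0.352261


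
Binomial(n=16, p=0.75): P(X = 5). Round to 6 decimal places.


P = C(n,k) * p^k * (1-p)^(n-k)
C(16,5) = 4368
p^k = 0.75^5 = 243/1024 ≈ 0.2373047
(1-p)^(n-k) = 0.25^11 ≈ 0.0000002384186
P = 4368 * 0.2373047 * 0.0000002384186 ≈ 0.000247

0.000247


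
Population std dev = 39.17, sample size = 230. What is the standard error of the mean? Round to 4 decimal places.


SE = sigma / sqrt(n)
sqrt(230) ≈ 15.165751
SE = 39.17 / 15.165751 ≈ 2.582793

2.5828


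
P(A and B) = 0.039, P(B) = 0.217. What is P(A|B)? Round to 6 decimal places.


P(A|B) = P(A and B) / P(B) = 0.039 / 0.217 = 39/217 ≈ 0.17972350

0.179724


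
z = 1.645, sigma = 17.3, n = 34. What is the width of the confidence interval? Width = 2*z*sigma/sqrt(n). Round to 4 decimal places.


width = 2*z*sigma/sqrt(n)
2*z*sigma = 2 * 1.645 * 17.3 = 56.917
sqrt(34) ≈ 5.830952
width = 56.917 / 5.830952 ≈ 9.761185

9.7612


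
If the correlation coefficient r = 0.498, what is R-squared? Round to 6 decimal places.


R^2 = r^2 = (0.498)^2 = 0.248004

0.248004


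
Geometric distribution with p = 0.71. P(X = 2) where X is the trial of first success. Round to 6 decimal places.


P = (1-p)^(k-1) * p
(1-p)^(k-1) = 0.29^1 = 0.29
P = 0.29 * 0.71 = 0.2059

0.205900


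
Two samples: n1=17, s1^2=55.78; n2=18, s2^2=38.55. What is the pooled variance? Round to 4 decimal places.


sp^2 = ((n1-1)*s1^2 + (n2-1)*s2^2)/(n1+n2-2)
(n1-1)*s1^2 = 16 * 55.78 = 892.48
(n2-1)*s2^2 = 17 * 38.55 = 655.35
numerator = 892.48 + 655.35 = 1547.83
n1+n2-2 = 33
sp^2 = 1547.83 / 33 = 154783/3300 ≈ 46.903939

46.9039


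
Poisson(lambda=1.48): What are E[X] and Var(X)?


E[X] = Var(X) = lambda = 1.48

1.48, 1.48


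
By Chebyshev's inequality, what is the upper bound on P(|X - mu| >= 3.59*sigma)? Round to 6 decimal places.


P <= 1/k^2
k^2 = 3.59^2 = 12.8881
1/k^2 = 1 / 12.8881 ≈ 0.07759096

0.077591


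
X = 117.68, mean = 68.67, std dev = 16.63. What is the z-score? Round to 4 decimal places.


z = (X - mu) / sigma
X - mu = 117.68 - 68.67 = 49.01
z = 49.01 / 16.63 = 4901/1663 ≈ 2.947084

2.9471


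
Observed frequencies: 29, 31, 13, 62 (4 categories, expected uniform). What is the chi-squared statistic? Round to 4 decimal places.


chi2 = sum((O-E)^2/E), E = total/4
total = 135, E = 135/4 = 33.75
(29 - 33.75)^2 / 33.75 = 22.5625 / 33.75 = 361/540 ≈ 0.668519
(31 - 33.75)^2 / 33.75 = 7.5625 / 33.75 = 121/540 ≈ 0.224074
(13 - 33.75)^2 / 33.75 = 430.5625 / 33.75 = 6889/540 ≈ 12.757407
(62 - 33.75)^2 / 33.75 = 798.0625 / 33.75 = 12769/540 ≈ 23.646296
chi2 = 1007/27 ≈ 37.296296

37.2963


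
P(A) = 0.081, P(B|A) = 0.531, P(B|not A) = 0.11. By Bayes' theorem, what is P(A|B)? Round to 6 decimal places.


P(A|B) = P(B|A)*P(A) / P(B), P(B) = P(B|A)*P(A) + P(B|not A)*P(not A)
P(B|A)*P(A) = 0.531 * 0.081 = 0.043011
P(B|not A)*P(not A) = 0.11 * 0.919 = 0.10109
P(B) = 0.043011 + 0.10109 = 0.144101
P(A|B) = 0.043011 / 0.144101 ≈ 0.29847815

0.298478


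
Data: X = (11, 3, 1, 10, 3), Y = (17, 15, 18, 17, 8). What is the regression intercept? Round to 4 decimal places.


a = ybar - b*xbar, where b = sum((xi-xbar)(yi-ybar)) / sum((xi-xbar)^2)
n = 5, xbar = 28/5 = 5.6, ybar = 75/5 = 15
Sxy = sum((xi-xbar)(yi-ybar)) = 24
Sxx = sum((xi-xbar)^2) = 83.2
b = Sxy / Sxx = 15/52 ≈ 0.288462
a = 15 - 0.288462 * 5.6 = 174/13 ≈ 13.384615

13.3846


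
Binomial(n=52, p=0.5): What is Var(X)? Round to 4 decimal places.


Var = n*p*(1-p) = 52 * 0.5 * 0.5 = 13

13.0000


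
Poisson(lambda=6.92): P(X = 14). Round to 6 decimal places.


P = e^(-lam) * lam^k / k!
e^(-6.92) ≈ 0.0009878299
lam^k = 6.92^14 ≈ 577411357938.579938
k! = 14! = 87178291200
P = 0.0009878299 * 577411357938.579938 / 87178291200 ≈ 0.006543

0.006543


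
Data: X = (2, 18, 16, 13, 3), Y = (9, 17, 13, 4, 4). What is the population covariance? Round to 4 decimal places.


Cov = (1/n)*sum((xi-xbar)(yi-ybar))
n = 5, xbar = 52/5 = 10.4, ybar = 47/5 = 9.4
sum((xi-xbar)(yi-ybar)) = 107.2
Cov = 107.2 / 5 = 21.44

21.4400


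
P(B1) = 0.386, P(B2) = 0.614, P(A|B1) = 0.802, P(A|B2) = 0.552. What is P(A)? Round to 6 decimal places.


P(A) = P(A|B1)*P(B1) + P(A|B2)*P(B2)
P(A|B1)*P(B1) = 0.802 * 0.386 = 0.309572
P(A|B2)*P(B2) = 0.552 * 0.614 = 0.338928
P(A) = 0.309572 + 0.338928 = 0.6485

0.648500


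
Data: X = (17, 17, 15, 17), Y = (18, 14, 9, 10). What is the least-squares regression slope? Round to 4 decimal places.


b = sum((xi-xbar)(yi-ybar)) / sum((xi-xbar)^2)
n = 4, xbar = 66/4 = 16.5, ybar = 51/4 = 12.75
Sxy = sum((xi-xbar)(yi-ybar)) = 7.5
Sxx = sum((xi-xbar)^2) = 3
b = Sxy / Sxx = 2.5

2.5000


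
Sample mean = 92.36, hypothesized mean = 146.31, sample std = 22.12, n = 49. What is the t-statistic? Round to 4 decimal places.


t = (xbar - mu0) / (s/sqrt(n))
xbar - mu0 = 92.36 - 146.31 = -53.95
sqrt(49) = 7
s/sqrt(n) = 22.12 / 7 = 3.16
t = -53.95 / 3.16 = -5395/316 ≈ -17.072785

-17.0728


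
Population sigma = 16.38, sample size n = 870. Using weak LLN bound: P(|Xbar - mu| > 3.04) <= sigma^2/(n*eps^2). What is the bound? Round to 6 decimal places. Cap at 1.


bound = min(1, sigma^2/(n*eps^2))
sigma^2 = 16.38^2 = 268.3044
n*eps^2 = 870 * 3.04^2 = 870 * 9.2416 = 8040.192
sigma^2/(n*eps^2) = 268.3044 / 8040.192 ≈ 0.03337040

0.033370


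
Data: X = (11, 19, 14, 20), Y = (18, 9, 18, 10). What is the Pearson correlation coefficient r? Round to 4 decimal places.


r = sum((xi-xbar)(yi-ybar)) / sqrt(sum((xi-xbar)^2) * sum((yi-ybar)^2))
n = 4, xbar = 64/4 = 16, ybar = 55/4 = 13.75
Sxy = sum((xi-xbar)(yi-ybar)) = -59
Sxx = sum((xi-xbar)^2) = 54
Syy = sum((yi-ybar)^2) = 72.75
sqrt(Sxx*Syy) ≈ 62.677747
r = Sxy / sqrt(Sxx*Syy) = -59 / 62.677747 ≈ -0.941323

-0.9413


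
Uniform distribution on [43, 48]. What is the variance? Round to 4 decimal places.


Var = (b-a)^2 / 12
(b-a)^2 = (48 - 43)^2 = 25
Var = 25/12 ≈ 2.083333

2.0833


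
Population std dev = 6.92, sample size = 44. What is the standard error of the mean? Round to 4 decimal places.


SE = sigma / sqrt(n)
sqrt(44) ≈ 6.633250
SE = 6.92 / 6.633250 ≈ 1.043229

1.0432


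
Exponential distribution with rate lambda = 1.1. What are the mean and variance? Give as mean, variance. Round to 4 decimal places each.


mean = 1/lam, var = 1/lam^2
mean = 1 / 1.1 = 10/11 ≈ 0.909091
lam^2 = 1.1^2 = 1.21
var = 1 / 1.21 = 100/121 ≈ 0.826446

0.9091, 0.8264


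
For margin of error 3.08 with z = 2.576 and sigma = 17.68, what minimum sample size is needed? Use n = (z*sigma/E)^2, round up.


z*sigma/E = 2.576 * 17.68 / 3.08 = 20332/1375 ≈ 14.786909
(z*sigma/E)^2 ≈ 218.652680
round up: n = 219

219


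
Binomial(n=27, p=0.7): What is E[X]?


E[X] = n*p = 27 * 0.7 = 18.9

18.9


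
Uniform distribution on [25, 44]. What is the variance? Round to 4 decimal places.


Var = (b-a)^2 / 12
(b-a)^2 = (44 - 25)^2 = 361
Var = 361/12 ≈ 30.083333

30.0833


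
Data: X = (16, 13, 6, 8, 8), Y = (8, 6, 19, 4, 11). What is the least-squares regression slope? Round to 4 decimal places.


b = sum((xi-xbar)(yi-ybar)) / sum((xi-xbar)^2)
n = 5, xbar = 51/5 = 10.2, ybar = 48/5 = 9.6
Sxy = sum((xi-xbar)(yi-ybar)) = -49.6
Sxx = sum((xi-xbar)^2) = 68.8
b = Sxy / Sxx = -31/43 ≈ -0.720930

-0.7209


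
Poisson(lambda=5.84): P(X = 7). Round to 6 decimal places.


P = e^(-lam) * lam^k / k!
e^(-5.84) ≈ 0.002908843
lam^k = 5.84^7 ≈ 231680.738991
k! = 7! = 5040
P = 0.002908843 * 231680.738991 / 5040 ≈ 0.133715

0.133715


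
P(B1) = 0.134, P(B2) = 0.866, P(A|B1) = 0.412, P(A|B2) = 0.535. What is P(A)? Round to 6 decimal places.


P(A) = P(A|B1)*P(B1) + P(A|B2)*P(B2)
P(A|B1)*P(B1) = 0.412 * 0.134 = 0.055208
P(A|B2)*P(B2) = 0.535 * 0.866 = 0.46331
P(A) = 0.055208 + 0.46331 = 0.518518

0.518518


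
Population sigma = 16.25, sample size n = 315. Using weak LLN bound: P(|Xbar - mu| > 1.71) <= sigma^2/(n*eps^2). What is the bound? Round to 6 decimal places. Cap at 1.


bound = min(1, sigma^2/(n*eps^2))
sigma^2 = 16.25^2 = 264.0625
n*eps^2 = 315 * 1.71^2 = 315 * 2.9241 = 921.0915
sigma^2/(n*eps^2) = 264.0625 / 921.0915 ≈ 0.28668433

0.286684


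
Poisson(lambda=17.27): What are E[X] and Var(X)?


E[X] = Var(X) = lambda = 17.27

17.27, 17.27


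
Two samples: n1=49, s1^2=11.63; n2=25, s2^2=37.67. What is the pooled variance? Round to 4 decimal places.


sp^2 = ((n1-1)*s1^2 + (n2-1)*s2^2)/(n1+n2-2)
(n1-1)*s1^2 = 48 * 11.63 = 558.24
(n2-1)*s2^2 = 24 * 37.67 = 904.08
numerator = 558.24 + 904.08 = 1462.32
n1+n2-2 = 72
sp^2 = 1462.32 / 72 = 20.31

20.3100


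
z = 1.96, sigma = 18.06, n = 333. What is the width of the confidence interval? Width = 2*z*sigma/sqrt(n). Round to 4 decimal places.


width = 2*z*sigma/sqrt(n)
2*z*sigma = 2 * 1.96 * 18.06 = 70.7952
sqrt(333) ≈ 18.248288
width = 70.7952 / 18.248288 ≈ 3.879553

3.8796


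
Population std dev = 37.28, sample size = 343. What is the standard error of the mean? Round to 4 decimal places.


SE = sigma / sqrt(n)
sqrt(343) ≈ 18.520259
SE = 37.28 / 18.520259 ≈ 2.012931

2.0129


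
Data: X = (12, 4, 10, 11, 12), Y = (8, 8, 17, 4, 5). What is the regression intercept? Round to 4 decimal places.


a = ybar - b*xbar, where b = sum((xi-xbar)(yi-ybar)) / sum((xi-xbar)^2)
n = 5, xbar = 49/5 = 9.8, ybar = 42/5 = 8.4
Sxy = sum((xi-xbar)(yi-ybar)) = -9.6
Sxx = sum((xi-xbar)^2) = 44.8
b = Sxy / Sxx = -3/14 ≈ -0.214286
a = 8.4 - (-0.214286) * 9.8 = 10.5

10.5000


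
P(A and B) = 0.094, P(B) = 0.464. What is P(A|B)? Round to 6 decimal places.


P(A|B) = P(A and B) / P(B) = 0.094 / 0.464 = 47/232 ≈ 0.20258621

0.202586


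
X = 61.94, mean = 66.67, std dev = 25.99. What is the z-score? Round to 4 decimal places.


z = (X - mu) / sigma
X - mu = 61.94 - 66.67 = -4.73
z = -4.73 / 25.99 = -473/2599 ≈ -0.181993

-0.1820


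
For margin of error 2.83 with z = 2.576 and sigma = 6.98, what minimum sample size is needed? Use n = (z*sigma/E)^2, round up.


z*sigma/E = 2.576 * 6.98 / 2.83 ≈ 6.353527
(z*sigma/E)^2 ≈ 40.367299
round up: n = 41

41


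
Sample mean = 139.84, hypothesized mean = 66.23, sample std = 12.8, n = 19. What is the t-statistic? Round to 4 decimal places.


t = (xbar - mu0) / (s/sqrt(n))
xbar - mu0 = 139.84 - 66.23 = 73.61
sqrt(19) ≈ 4.35889894
s/sqrt(n) = 12.8 / 4.35889894 ≈ 2.93652139
t = 73.61 / 2.93652139 ≈ 25.067074

25.0671


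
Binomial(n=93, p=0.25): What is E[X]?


E[X] = n*p = 93 * 0.25 = 23.25

23.25


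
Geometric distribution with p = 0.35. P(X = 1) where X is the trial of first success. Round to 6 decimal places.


P = (1-p)^(k-1) * p
(1-p)^(k-1) = 0.65^0 = 1
P = 1 * 0.35 = 0.35

0.350000


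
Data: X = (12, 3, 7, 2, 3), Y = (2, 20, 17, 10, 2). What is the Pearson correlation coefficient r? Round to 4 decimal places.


r = sum((xi-xbar)(yi-ybar)) / sqrt(sum((xi-xbar)^2) * sum((yi-ybar)^2))
n = 5, xbar = 27/5 = 5.4, ybar = 51/5 = 10.2
Sxy = sum((xi-xbar)(yi-ybar)) = -46.4
Sxx = sum((xi-xbar)^2) = 69.2
Syy = sum((yi-ybar)^2) = 276.8
sqrt(Sxx*Syy) = 138.4
r = Sxy / sqrt(Sxx*Syy) = -46.4 / 138.4 = -58/173 ≈ -0.335260

-0.3353


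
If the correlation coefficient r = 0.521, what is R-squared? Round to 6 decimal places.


R^2 = r^2 = (0.521)^2 = 0.271441

0.271441


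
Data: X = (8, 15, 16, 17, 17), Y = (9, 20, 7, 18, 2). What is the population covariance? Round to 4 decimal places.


Cov = (1/n)*sum((xi-xbar)(yi-ybar))
n = 5, xbar = 73/5 = 14.6, ybar = 56/5 = 11.2
sum((xi-xbar)(yi-ybar)) = 6.4
Cov = 6.4 / 5 = 1.28

1.2800


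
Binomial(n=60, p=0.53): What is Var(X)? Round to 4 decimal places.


Var = n*p*(1-p) = 60 * 0.53 * 0.47 = 14.946

14.9460


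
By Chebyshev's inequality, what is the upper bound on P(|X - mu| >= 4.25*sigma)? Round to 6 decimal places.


P <= 1/k^2
k^2 = 4.25^2 = 18.0625
1/k^2 = 1 / 18.0625 = 16/289 ≈ 0.05536332

0.055363


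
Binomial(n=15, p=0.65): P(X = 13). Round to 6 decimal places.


P = C(n,k) * p^k * (1-p)^(n-k)
C(15,13) = 105
p^k = 0.65^13 ≈ 0.003697206
(1-p)^(n-k) = 0.35^2 = 0.1225
P = 105 * 0.003697206 * 0.1225 ≈ 0.047555

0.047555


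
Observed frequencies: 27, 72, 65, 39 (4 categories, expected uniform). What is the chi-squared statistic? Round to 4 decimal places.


chi2 = sum((O-E)^2/E), E = total/4
total = 203, E = 203/4 = 50.75
(27 - 50.75)^2 / 50.75 = 564.0625 / 50.75 = 9025/812 ≈ 11.114532
(72 - 50.75)^2 / 50.75 = 451.5625 / 50.75 = 7225/812 ≈ 8.897783
(65 - 50.75)^2 / 50.75 = 203.0625 / 50.75 = 3249/812 ≈ 4.001232
(39 - 50.75)^2 / 50.75 = 138.0625 / 50.75 = 2209/812 ≈ 2.720443
chi2 = 5427/203 ≈ 26.733990

26.7340


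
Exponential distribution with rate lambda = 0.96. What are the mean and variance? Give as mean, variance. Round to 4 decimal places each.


mean = 1/lam, var = 1/lam^2
mean = 1 / 0.96 = 25/24 ≈ 1.041667
lam^2 = 0.96^2 = 0.9216
var = 1 / 0.9216 = 625/576 ≈ 1.085069

1.0417, 1.0851


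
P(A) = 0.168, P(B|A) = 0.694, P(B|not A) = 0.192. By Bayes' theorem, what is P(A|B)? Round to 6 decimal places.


P(A|B) = P(B|A)*P(A) / P(B), P(B) = P(B|A)*P(A) + P(B|not A)*P(not A)
P(B|A)*P(A) = 0.694 * 0.168 = 0.116592
P(B|not A)*P(not A) = 0.192 * 0.832 = 0.159744
P(B) = 0.116592 + 0.159744 = 0.276336
P(A|B) = 0.116592 / 0.276336 = 2429/5757 ≈ 0.42192114

0.421921


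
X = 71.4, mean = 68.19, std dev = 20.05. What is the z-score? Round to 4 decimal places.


z = (X - mu) / sigma
X - mu = 71.4 - 68.19 = 3.21
z = 3.21 / 20.05 = 321/2005 ≈ 0.160100

0.1601


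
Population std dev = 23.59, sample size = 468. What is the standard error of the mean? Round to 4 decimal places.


SE = sigma / sqrt(n)
sqrt(468) ≈ 21.633308
SE = 23.59 / 21.633308 ≈ 1.090448

1.0904


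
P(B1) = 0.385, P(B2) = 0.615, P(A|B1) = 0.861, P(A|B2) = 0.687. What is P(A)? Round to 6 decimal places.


P(A) = P(A|B1)*P(B1) + P(A|B2)*P(B2)
P(A|B1)*P(B1) = 0.861 * 0.385 = 0.331485
P(A|B2)*P(B2) = 0.687 * 0.615 = 0.422505
P(A) = 0.331485 + 0.422505 = 0.75399

0.753990


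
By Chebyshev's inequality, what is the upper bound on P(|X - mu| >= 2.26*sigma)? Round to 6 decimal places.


P <= 1/k^2
k^2 = 2.26^2 = 5.1076
1/k^2 = 1 / 5.1076 ≈ 0.19578667

0.195787


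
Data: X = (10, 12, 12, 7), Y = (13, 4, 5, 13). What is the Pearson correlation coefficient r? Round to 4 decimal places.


r = sum((xi-xbar)(yi-ybar)) / sqrt(sum((xi-xbar)^2) * sum((yi-ybar)^2))
n = 4, xbar = 41/4 = 10.25, ybar = 35/4 = 8.75
Sxy = sum((xi-xbar)(yi-ybar)) = -29.75
Sxx = sum((xi-xbar)^2) = 16.75
Syy = sum((yi-ybar)^2) = 72.75
sqrt(Sxx*Syy) ≈ 34.907915
r = Sxy / sqrt(Sxx*Syy) = -29.75 / 34.907915 ≈ -0.852242

-0.8522


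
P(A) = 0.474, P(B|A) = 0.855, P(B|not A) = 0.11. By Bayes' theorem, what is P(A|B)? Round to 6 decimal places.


P(A|B) = P(B|A)*P(A) / P(B), P(B) = P(B|A)*P(A) + P(B|not A)*P(not A)
P(B|A)*P(A) = 0.855 * 0.474 = 0.40527
P(B|not A)*P(not A) = 0.11 * 0.526 = 0.05786
P(B) = 0.40527 + 0.05786 = 0.46313
P(A|B) = 0.40527 / 0.46313 ≈ 0.87506748

0.875067


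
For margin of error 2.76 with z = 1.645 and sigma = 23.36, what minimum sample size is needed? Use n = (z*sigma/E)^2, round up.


z*sigma/E = 1.645 * 23.36 / 2.76 = 24017/1725 ≈ 13.922899
(z*sigma/E)^2 ≈ 193.847104
round up: n = 194

194


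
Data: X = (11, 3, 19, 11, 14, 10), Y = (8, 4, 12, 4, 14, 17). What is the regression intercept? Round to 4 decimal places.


a = ybar - b*xbar, where b = sum((xi-xbar)(yi-ybar)) / sum((xi-xbar)^2)
n = 6, xbar = 68/6 = 34/3 ≈ 11.333333, ybar = 59/6 ≈ 9.833333
Sxy = sum((xi-xbar)(yi-ybar)) = 208/3 ≈ 69.333333
Sxx = sum((xi-xbar)^2) = 412/3 ≈ 137.333333
b = Sxy / Sxx = 52/103 ≈ 0.504854
a = 9.833333 - 0.504854 * 11.333333 = 847/206 ≈ 4.111650

4.1117


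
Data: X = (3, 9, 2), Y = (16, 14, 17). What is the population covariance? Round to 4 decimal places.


Cov = (1/n)*sum((xi-xbar)(yi-ybar))
n = 3, xbar = 14/3 ≈ 4.666667, ybar = 47/3 ≈ 15.666667
sum((xi-xbar)(yi-ybar)) = -34/3 ≈ -11.333333
Cov = -11.333333 / 3 = -34/9 ≈ -3.777778

-3.7778


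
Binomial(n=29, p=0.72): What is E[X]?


E[X] = n*p = 29 * 0.72 = 20.88

20.88


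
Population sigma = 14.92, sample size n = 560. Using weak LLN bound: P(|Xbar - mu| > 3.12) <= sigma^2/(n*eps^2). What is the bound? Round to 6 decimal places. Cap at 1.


bound = min(1, sigma^2/(n*eps^2))
sigma^2 = 14.92^2 = 222.6064
n*eps^2 = 560 * 3.12^2 = 560 * 9.7344 = 5451.264
sigma^2/(n*eps^2) = 222.6064 / 5451.264 ≈ 0.04083574

0.040836


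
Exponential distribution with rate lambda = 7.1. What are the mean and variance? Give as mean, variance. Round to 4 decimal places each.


mean = 1/lam, var = 1/lam^2
mean = 1 / 7.1 = 10/71 ≈ 0.140845
lam^2 = 7.1^2 = 50.41
var = 1 / 50.41 = 100/5041 ≈ 0.019837

0.1408, 0.0198


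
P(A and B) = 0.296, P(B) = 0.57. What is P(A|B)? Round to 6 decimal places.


P(A|B) = P(A and B) / P(B) = 0.296 / 0.57 = 148/285 ≈ 0.51929825

0.519298


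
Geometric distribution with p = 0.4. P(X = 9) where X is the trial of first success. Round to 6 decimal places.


P = (1-p)^(k-1) * p
(1-p)^(k-1) = 0.6^8 = 0.01679616
P = 0.01679616 * 0.4 = 0.006718464

0.006718


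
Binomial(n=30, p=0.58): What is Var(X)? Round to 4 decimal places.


Var = n*p*(1-p) = 30 * 0.58 * 0.42 = 7.308

7.3080


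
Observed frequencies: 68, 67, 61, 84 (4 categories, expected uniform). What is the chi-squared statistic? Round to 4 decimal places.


chi2 = sum((O-E)^2/E), E = total/4
total = 280, E = 280/4 = 70
(68 - 70)^2 / 70 = 4 / 70 = 2/35 ≈ 0.057143
(67 - 70)^2 / 70 = 9 / 70 = 9/70 ≈ 0.128571
(61 - 70)^2 / 70 = 81 / 70 = 81/70 ≈ 1.157143
(84 - 70)^2 / 70 = 196 / 70 = 2.8
chi2 = 29/7 ≈ 4.142857

4.1429
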